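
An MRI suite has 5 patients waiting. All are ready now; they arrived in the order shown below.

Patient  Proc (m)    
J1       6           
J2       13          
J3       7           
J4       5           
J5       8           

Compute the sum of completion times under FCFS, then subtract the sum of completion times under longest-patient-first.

FIFO (arrival order): J1 J2 J3 J4 J5.
J1: 0→6
J2: 6→19
J3: 19→26
J4: 26→31
J5: 31→39
Sum = 6+19+26+31+39 = 121.
LPT (decreasing processing time): J2 J5 J3 J1 J4.
J2: 0→13
J5: 13→21
J3: 21→28
J1: 28→34
J4: 34→39
Sum = 13+21+28+34+39 = 135.
Difference = 121 − 135 = -14.

-14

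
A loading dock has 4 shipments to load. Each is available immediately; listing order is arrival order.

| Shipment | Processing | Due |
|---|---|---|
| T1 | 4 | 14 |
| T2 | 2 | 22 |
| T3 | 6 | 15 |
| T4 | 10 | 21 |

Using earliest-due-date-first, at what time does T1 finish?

EDD (increasing due date): T1 T3 T4 T2.
T1: 0→4

4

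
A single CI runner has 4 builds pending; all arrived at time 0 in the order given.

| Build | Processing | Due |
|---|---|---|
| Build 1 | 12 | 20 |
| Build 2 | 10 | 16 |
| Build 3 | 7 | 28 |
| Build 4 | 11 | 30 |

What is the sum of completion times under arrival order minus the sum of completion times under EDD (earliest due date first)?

FIFO (arrival order): Build 1 Build 2 Build 3 Build 4.
Build 1: 0→12
Build 2: 12→22
Build 3: 22→29
Build 4: 29→40
Sum = 12+22+29+40 = 103.
EDD (increasing due date): Build 2 Build 1 Build 3 Build 4.
Build 2: 0→10
Build 1: 10→22
Build 3: 22→29
Build 4: 29→40
Sum = 10+22+29+40 = 101.
Difference = 103 − 101 = 2.

2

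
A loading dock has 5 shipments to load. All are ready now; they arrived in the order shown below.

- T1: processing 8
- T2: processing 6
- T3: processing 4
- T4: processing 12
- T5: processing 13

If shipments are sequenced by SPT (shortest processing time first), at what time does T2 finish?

10

SPT (increasing processing time): T3 T2 T1 T4 T5.
T3: 0→4
T2: 4→10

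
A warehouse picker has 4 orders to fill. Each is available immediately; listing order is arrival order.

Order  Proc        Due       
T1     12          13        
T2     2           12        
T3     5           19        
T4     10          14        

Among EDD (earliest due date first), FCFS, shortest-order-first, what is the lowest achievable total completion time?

EDD (increasing due date): T2 T1 T4 T3.
T2: 0→2
T1: 2→14
T4: 14→24
T3: 24→29
Sum = 2+14+24+29 = 69.
FIFO (arrival order): T1 T2 T3 T4.
T1: 0→12
T2: 12→14
T3: 14→19
T4: 19→29
Sum = 12+14+19+29 = 74.
SPT (increasing processing time): T2 T3 T4 T1.
T2: 0→2
T3: 2→7
T4: 7→17
T1: 17→29
Sum = 2+7+17+29 = 55.
EDD 69, FIFO 74, SPT 55 → minimum 55.

55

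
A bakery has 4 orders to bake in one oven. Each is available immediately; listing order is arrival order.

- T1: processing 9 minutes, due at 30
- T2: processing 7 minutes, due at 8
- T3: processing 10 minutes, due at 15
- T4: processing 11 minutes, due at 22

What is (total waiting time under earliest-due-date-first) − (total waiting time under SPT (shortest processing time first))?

EDD (increasing due date): T2 T3 T4 T1.
T2: waits 0, runs 0→7
T3: waits 7, runs 7→17
T4: waits 17, runs 17→28
T1: waits 28, runs 28→37
Sum = 0+7+17+28 = 52.
SPT (increasing processing time): T2 T1 T3 T4.
T2: waits 0, runs 0→7
T1: waits 7, runs 7→16
T3: waits 16, runs 16→26
T4: waits 26, runs 26→37
Sum = 0+7+16+26 = 49.
Difference = 52 − 49 = 3.

3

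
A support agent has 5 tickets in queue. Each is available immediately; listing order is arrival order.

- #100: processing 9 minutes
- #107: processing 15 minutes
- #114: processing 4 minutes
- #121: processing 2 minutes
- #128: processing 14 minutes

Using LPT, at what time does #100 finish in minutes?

LPT (decreasing processing time): #107 #128 #100 #114 #121.
#107: 0→15
#128: 15→29
#100: 29→38

38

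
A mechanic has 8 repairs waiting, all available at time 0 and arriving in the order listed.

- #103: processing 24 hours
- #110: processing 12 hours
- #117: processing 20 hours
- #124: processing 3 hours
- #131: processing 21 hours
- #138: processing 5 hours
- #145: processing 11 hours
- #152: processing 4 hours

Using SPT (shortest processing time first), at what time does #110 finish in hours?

SPT (increasing processing time): #124 #152 #138 #145 #110 #117 #131 #103.
#124: 0→3
#152: 3→7
#138: 7→12
#145: 12→23
#110: 23→35

35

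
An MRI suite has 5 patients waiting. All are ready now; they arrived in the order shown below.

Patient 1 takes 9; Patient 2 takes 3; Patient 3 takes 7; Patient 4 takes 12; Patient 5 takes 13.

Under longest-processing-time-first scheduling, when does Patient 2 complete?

LPT (decreasing processing time): Patient 5 Patient 4 Patient 1 Patient 3 Patient 2.
Patient 5: 0→13
Patient 4: 13→25
Patient 1: 25→34
Patient 3: 34→41
Patient 2: 41→44

44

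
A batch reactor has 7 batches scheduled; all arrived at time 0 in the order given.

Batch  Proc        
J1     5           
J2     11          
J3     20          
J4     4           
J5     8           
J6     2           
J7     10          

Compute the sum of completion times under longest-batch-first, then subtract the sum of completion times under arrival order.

58

LPT (decreasing processing time): J3 J2 J7 J5 J1 J4 J6.
J3: 0→20
J2: 20→31
J7: 31→41
J5: 41→49
J1: 49→54
J4: 54→58
J6: 58→60
Sum = 20+31+41+49+54+58+60 = 313.
FIFO (arrival order): J1 J2 J3 J4 J5 J6 J7.
J1: 0→5
J2: 5→16
J3: 16→36
J4: 36→40
J5: 40→48
J6: 48→50
J7: 50→60
Sum = 5+16+36+40+48+50+60 = 255.
Difference = 313 − 255 = 58.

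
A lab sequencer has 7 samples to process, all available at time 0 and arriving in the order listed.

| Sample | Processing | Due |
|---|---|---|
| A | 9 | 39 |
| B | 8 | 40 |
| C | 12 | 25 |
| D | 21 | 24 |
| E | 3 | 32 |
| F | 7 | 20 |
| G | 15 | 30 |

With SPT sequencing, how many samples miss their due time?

3

SPT (increasing processing time): E F B A C G D.
E: 0→3, due 32, tardiness 0
F: 3→10, due 20, tardiness 0
B: 10→18, due 40, tardiness 0
A: 18→27, due 39, tardiness 0
C: 27→39, due 25, tardiness 14
G: 39→54, due 30, tardiness 24
D: 54→75, due 24, tardiness 51
Late samples: 3.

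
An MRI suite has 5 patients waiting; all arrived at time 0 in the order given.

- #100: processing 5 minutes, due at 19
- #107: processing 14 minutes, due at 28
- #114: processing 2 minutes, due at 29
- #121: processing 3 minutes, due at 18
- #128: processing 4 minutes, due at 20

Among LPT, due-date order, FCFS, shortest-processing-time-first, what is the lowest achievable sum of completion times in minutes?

LPT (decreasing processing time): #107 #100 #128 #121 #114.
#107: 0→14
#100: 14→19
#128: 19→23
#121: 23→26
#114: 26→28
Sum = 14+19+23+26+28 = 110.
EDD (increasing due date): #121 #100 #128 #107 #114.
#121: 0→3
#100: 3→8
#128: 8→12
#107: 12→26
#114: 26→28
Sum = 3+8+12+26+28 = 77.
FIFO (arrival order): #100 #107 #114 #121 #128.
#100: 0→5
#107: 5→19
#114: 19→21
#121: 21→24
#128: 24→28
Sum = 5+19+21+24+28 = 97.
SPT (increasing processing time): #114 #121 #128 #100 #107.
#114: 0→2
#121: 2→5
#128: 5→9
#100: 9→14
#107: 14→28
Sum = 2+5+9+14+28 = 58.
LPT 110, EDD 77, FIFO 97, SPT 58 → minimum 58.

58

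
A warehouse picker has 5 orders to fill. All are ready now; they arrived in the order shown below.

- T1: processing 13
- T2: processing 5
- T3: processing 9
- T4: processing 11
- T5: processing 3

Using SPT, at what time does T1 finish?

41

SPT (increasing processing time): T5 T2 T3 T4 T1.
T5: 0→3
T2: 3→8
T3: 8→17
T4: 17→28
T1: 28→41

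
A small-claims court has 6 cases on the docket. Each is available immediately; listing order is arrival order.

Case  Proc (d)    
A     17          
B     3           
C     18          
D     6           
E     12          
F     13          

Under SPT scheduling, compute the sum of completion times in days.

SPT (increasing processing time): B D E F A C.
B: 0→3
D: 3→9
E: 9→21
F: 21→34
A: 34→51
C: 51→69
Sum = 3+9+21+34+51+69 = 187.

187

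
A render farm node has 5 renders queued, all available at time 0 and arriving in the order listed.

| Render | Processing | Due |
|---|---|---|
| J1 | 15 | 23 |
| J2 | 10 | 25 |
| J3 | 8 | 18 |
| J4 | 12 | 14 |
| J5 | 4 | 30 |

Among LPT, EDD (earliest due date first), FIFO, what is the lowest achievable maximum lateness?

LPT (decreasing processing time): J1 J4 J2 J3 J5.
J1: 0→15, due 23, lateness -8
J4: 15→27, due 14, lateness 13
J2: 27→37, due 25, lateness 12
J3: 37→45, due 18, lateness 27
J5: 45→49, due 30, lateness 19
Maximum = 27.
EDD (increasing due date): J4 J3 J1 J2 J5.
J4: 0→12, due 14, lateness -2
J3: 12→20, due 18, lateness 2
J1: 20→35, due 23, lateness 12
J2: 35→45, due 25, lateness 20
J5: 45→49, due 30, lateness 19
Maximum = 20.
FIFO (arrival order): J1 J2 J3 J4 J5.
J1: 0→15, due 23, lateness -8
J2: 15→25, due 25, lateness 0
J3: 25→33, due 18, lateness 15
J4: 33→45, due 14, lateness 31
J5: 45→49, due 30, lateness 19
Maximum = 31.
LPT 27, EDD 20, FIFO 31 → minimum 20.

20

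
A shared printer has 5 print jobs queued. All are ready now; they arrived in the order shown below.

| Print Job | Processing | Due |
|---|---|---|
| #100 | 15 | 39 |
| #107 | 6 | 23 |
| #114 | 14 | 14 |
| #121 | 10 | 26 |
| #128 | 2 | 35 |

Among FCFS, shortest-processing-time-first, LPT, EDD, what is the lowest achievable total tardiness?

12

FIFO (arrival order): #100 #107 #114 #121 #128.
#100: 0→15, due 39, tardiness 0
#107: 15→21, due 23, tardiness 0
#114: 21→35, due 14, tardiness 21
#121: 35→45, due 26, tardiness 19
#128: 45→47, due 35, tardiness 12
Sum = 0+0+21+19+12 = 52.
SPT (increasing processing time): #128 #107 #121 #114 #100.
#128: 0→2, due 35, tardiness 0
#107: 2→8, due 23, tardiness 0
#121: 8→18, due 26, tardiness 0
#114: 18→32, due 14, tardiness 18
#100: 32→47, due 39, tardiness 8
Sum = 0+0+0+18+8 = 26.
LPT (decreasing processing time): #100 #114 #121 #107 #128.
#100: 0→15, due 39, tardiness 0
#114: 15→29, due 14, tardiness 15
#121: 29→39, due 26, tardiness 13
#107: 39→45, due 23, tardiness 22
#128: 45→47, due 35, tardiness 12
Sum = 0+15+13+22+12 = 62.
EDD (increasing due date): #114 #107 #121 #128 #100.
#114: 0→14, due 14, tardiness 0
#107: 14→20, due 23, tardiness 0
#121: 20→30, due 26, tardiness 4
#128: 30→32, due 35, tardiness 0
#100: 32→47, due 39, tardiness 8
Sum = 0+0+4+0+8 = 12.
FIFO 52, SPT 26, LPT 62, EDD 12 → minimum 12.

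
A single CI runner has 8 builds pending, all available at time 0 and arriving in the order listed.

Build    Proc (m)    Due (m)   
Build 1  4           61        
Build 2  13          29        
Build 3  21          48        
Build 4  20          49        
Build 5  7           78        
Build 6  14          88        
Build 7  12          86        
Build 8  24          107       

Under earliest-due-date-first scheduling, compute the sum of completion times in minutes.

EDD (increasing due date): Build 2 Build 3 Build 4 Build 1 Build 5 Build 7 Build 6 Build 8.
Build 2: 0→13
Build 3: 13→34
Build 4: 34→54
Build 1: 54→58
Build 5: 58→65
Build 7: 65→77
Build 6: 77→91
Build 8: 91→115
Sum = 13+34+54+58+65+77+91+115 = 507.

507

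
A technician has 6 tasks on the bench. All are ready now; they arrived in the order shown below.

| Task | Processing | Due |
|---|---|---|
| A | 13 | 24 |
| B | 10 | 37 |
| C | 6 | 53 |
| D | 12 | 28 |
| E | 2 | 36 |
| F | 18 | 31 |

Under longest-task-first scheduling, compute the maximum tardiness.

LPT (decreasing processing time): F A D B C E.
F: 0→18, due 31, tardiness 0
A: 18→31, due 24, tardiness 7
D: 31→43, due 28, tardiness 15
B: 43→53, due 37, tardiness 16
C: 53→59, due 53, tardiness 6
E: 59→61, due 36, tardiness 25
Maximum = 25.

25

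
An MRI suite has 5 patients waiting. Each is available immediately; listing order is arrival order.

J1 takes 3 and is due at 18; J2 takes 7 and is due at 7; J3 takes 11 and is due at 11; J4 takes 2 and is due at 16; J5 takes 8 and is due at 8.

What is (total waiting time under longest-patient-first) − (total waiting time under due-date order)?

9

LPT (decreasing processing time): J3 J5 J2 J1 J4.
J3: waits 0, runs 0→11
J5: waits 11, runs 11→19
J2: waits 19, runs 19→26
J1: waits 26, runs 26→29
J4: waits 29, runs 29→31
Sum = 0+11+19+26+29 = 85.
EDD (increasing due date): J2 J5 J3 J4 J1.
J2: waits 0, runs 0→7
J5: waits 7, runs 7→15
J3: waits 15, runs 15→26
J4: waits 26, runs 26→28
J1: waits 28, runs 28→31
Sum = 0+7+15+26+28 = 76.
Difference = 85 − 76 = 9.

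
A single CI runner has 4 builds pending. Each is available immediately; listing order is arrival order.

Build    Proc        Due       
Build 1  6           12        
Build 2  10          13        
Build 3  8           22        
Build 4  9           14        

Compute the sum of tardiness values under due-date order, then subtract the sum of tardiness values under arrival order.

EDD (increasing due date): Build 1 Build 2 Build 4 Build 3.
Build 1: 0→6, due 12, tardiness 0
Build 2: 6→16, due 13, tardiness 3
Build 4: 16→25, due 14, tardiness 11
Build 3: 25→33, due 22, tardiness 11
Sum = 0+3+11+11 = 25.
FIFO (arrival order): Build 1 Build 2 Build 3 Build 4.
Build 1: 0→6, due 12, tardiness 0
Build 2: 6→16, due 13, tardiness 3
Build 3: 16→24, due 22, tardiness 2
Build 4: 24→33, due 14, tardiness 19
Sum = 0+3+2+19 = 24.
Difference = 25 − 24 = 1.

1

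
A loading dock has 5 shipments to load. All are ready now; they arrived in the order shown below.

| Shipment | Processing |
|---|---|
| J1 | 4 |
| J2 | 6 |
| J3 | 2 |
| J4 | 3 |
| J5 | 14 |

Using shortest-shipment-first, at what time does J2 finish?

15

SPT (increasing processing time): J3 J4 J1 J2 J5.
J3: 0→2
J4: 2→5
J1: 5→9
J2: 9→15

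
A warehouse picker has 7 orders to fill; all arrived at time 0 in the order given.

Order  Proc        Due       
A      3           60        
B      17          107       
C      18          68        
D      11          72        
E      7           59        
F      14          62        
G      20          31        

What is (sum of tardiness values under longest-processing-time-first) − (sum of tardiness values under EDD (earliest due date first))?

72

LPT (decreasing processing time): G C B F D E A.
G: 0→20, due 31, tardiness 0
C: 20→38, due 68, tardiness 0
B: 38→55, due 107, tardiness 0
F: 55→69, due 62, tardiness 7
D: 69→80, due 72, tardiness 8
E: 80→87, due 59, tardiness 28
A: 87→90, due 60, tardiness 30
Sum = 0+0+0+7+8+28+30 = 73.
EDD (increasing due date): G E A F C D B.
G: 0→20, due 31, tardiness 0
E: 20→27, due 59, tardiness 0
A: 27→30, due 60, tardiness 0
F: 30→44, due 62, tardiness 0
C: 44→62, due 68, tardiness 0
D: 62→73, due 72, tardiness 1
B: 73→90, due 107, tardiness 0
Sum = 0+0+0+0+0+1+0 = 1.
Difference = 73 − 1 = 72.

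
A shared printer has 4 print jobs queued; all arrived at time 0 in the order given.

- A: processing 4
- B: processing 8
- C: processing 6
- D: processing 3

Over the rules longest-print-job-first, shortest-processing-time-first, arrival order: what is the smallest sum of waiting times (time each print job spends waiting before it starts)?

23

LPT (decreasing processing time): B C A D.
B: waits 0, runs 0→8
C: waits 8, runs 8→14
A: waits 14, runs 14→18
D: waits 18, runs 18→21
Sum = 0+8+14+18 = 40.
SPT (increasing processing time): D A C B.
D: waits 0, runs 0→3
A: waits 3, runs 3→7
C: waits 7, runs 7→13
B: waits 13, runs 13→21
Sum = 0+3+7+13 = 23.
FIFO (arrival order): A B C D.
A: waits 0, runs 0→4
B: waits 4, runs 4→12
C: waits 12, runs 12→18
D: waits 18, runs 18→21
Sum = 0+4+12+18 = 34.
LPT 40, SPT 23, FIFO 34 → minimum 23.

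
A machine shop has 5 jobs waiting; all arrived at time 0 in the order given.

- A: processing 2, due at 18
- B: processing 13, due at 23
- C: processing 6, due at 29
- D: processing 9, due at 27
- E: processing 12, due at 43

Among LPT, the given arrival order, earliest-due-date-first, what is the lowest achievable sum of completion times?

110

LPT (decreasing processing time): B E D C A.
B: 0→13
E: 13→25
D: 25→34
C: 34→40
A: 40→42
Sum = 13+25+34+40+42 = 154.
FIFO (arrival order): A B C D E.
A: 0→2
B: 2→15
C: 15→21
D: 21→30
E: 30→42
Sum = 2+15+21+30+42 = 110.
EDD (increasing due date): A B D C E.
A: 0→2
B: 2→15
D: 15→24
C: 24→30
E: 30→42
Sum = 2+15+24+30+42 = 113.
LPT 154, FIFO 110, EDD 113 → minimum 110.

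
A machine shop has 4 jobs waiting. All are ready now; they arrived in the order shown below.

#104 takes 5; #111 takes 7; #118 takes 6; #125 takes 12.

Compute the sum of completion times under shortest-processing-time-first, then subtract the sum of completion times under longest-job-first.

-22

SPT (increasing processing time): #104 #118 #111 #125.
#104: 0→5
#118: 5→11
#111: 11→18
#125: 18→30
Sum = 5+11+18+30 = 64.
LPT (decreasing processing time): #125 #111 #118 #104.
#125: 0→12
#111: 12→19
#118: 19→25
#104: 25→30
Sum = 12+19+25+30 = 86.
Difference = 64 − 86 = -22.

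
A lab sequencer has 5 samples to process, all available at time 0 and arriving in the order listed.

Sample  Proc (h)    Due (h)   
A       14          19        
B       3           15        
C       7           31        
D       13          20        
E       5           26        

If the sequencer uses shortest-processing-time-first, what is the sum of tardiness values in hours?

SPT (increasing processing time): B E C D A.
B: 0→3, due 15, tardiness 0
E: 3→8, due 26, tardiness 0
C: 8→15, due 31, tardiness 0
D: 15→28, due 20, tardiness 8
A: 28→42, due 19, tardiness 23
Sum = 0+0+0+8+23 = 31.

31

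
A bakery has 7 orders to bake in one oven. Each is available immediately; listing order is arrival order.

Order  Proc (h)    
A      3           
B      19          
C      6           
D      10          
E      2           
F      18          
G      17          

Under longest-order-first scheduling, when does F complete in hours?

37

LPT (decreasing processing time): B F G D C A E.
B: 0→19
F: 19→37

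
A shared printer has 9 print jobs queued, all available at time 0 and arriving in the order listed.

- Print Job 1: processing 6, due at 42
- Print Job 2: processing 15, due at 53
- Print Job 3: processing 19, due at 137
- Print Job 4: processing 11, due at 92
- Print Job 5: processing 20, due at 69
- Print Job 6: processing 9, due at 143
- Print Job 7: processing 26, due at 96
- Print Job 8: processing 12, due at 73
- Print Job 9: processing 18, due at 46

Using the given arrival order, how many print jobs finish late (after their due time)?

4

FIFO (arrival order): Print Job 1 Print Job 2 Print Job 3 Print Job 4 Print Job 5 Print Job 6 Print Job 7 Print Job 8 Print Job 9.
Print Job 1: 0→6, due 42, tardiness 0
Print Job 2: 6→21, due 53, tardiness 0
Print Job 3: 21→40, due 137, tardiness 0
Print Job 4: 40→51, due 92, tardiness 0
Print Job 5: 51→71, due 69, tardiness 2
Print Job 6: 71→80, due 143, tardiness 0
Print Job 7: 80→106, due 96, tardiness 10
Print Job 8: 106→118, due 73, tardiness 45
Print Job 9: 118→136, due 46, tardiness 90
Late print jobs: 4.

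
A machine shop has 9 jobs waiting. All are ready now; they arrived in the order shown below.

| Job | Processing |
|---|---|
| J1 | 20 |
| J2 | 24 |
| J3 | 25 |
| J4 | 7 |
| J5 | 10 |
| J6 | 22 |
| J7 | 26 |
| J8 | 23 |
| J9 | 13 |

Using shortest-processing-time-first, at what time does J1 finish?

SPT (increasing processing time): J4 J5 J9 J1 J6 J8 J2 J3 J7.
J4: 0→7
J5: 7→17
J9: 17→30
J1: 30→50

50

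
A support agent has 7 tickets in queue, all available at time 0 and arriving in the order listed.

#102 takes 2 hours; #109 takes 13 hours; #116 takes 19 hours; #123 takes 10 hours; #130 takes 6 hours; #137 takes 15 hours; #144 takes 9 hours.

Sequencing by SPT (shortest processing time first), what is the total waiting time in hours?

SPT (increasing processing time): #102 #130 #144 #123 #109 #137 #116.
#102: waits 0, runs 0→2
#130: waits 2, runs 2→8
#144: waits 8, runs 8→17
#123: waits 17, runs 17→27
#109: waits 27, runs 27→40
#137: waits 40, runs 40→55
#116: waits 55, runs 55→74
Sum = 0+2+8+17+27+40+55 = 149.

149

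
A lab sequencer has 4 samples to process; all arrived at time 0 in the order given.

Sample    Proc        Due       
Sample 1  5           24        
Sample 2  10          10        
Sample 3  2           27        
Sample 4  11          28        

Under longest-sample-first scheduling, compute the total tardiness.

LPT (decreasing processing time): Sample 4 Sample 2 Sample 1 Sample 3.
Sample 4: 0→11, due 28, tardiness 0
Sample 2: 11→21, due 10, tardiness 11
Sample 1: 21→26, due 24, tardiness 2
Sample 3: 26→28, due 27, tardiness 1
Sum = 0+11+2+1 = 14.

14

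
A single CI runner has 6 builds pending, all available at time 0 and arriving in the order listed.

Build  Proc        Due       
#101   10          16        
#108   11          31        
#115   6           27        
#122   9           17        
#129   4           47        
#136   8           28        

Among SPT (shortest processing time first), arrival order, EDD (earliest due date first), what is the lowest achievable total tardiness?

SPT (increasing processing time): #129 #115 #136 #122 #101 #108.
#129: 0→4, due 47, tardiness 0
#115: 4→10, due 27, tardiness 0
#136: 10→18, due 28, tardiness 0
#122: 18→27, due 17, tardiness 10
#101: 27→37, due 16, tardiness 21
#108: 37→48, due 31, tardiness 17
Sum = 0+0+0+10+21+17 = 48.
FIFO (arrival order): #101 #108 #115 #122 #129 #136.
#101: 0→10, due 16, tardiness 0
#108: 10→21, due 31, tardiness 0
#115: 21→27, due 27, tardiness 0
#122: 27→36, due 17, tardiness 19
#129: 36→40, due 47, tardiness 0
#136: 40→48, due 28, tardiness 20
Sum = 0+0+0+19+0+20 = 39.
EDD (increasing due date): #101 #122 #115 #136 #108 #129.
#101: 0→10, due 16, tardiness 0
#122: 10→19, due 17, tardiness 2
#115: 19→25, due 27, tardiness 0
#136: 25→33, due 28, tardiness 5
#108: 33→44, due 31, tardiness 13
#129: 44→48, due 47, tardiness 1
Sum = 0+2+0+5+13+1 = 21.
SPT 48, FIFO 39, EDD 21 → minimum 21.

21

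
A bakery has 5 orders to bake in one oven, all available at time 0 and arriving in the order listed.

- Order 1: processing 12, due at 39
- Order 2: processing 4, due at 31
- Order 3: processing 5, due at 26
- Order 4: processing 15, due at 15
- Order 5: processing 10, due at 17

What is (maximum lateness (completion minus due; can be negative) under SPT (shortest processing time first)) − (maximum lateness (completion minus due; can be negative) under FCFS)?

SPT (increasing processing time): Order 2 Order 3 Order 5 Order 1 Order 4.
Order 2: 0→4, due 31, lateness -27
Order 3: 4→9, due 26, lateness -17
Order 5: 9→19, due 17, lateness 2
Order 1: 19→31, due 39, lateness -8
Order 4: 31→46, due 15, lateness 31
Maximum = 31.
FIFO (arrival order): Order 1 Order 2 Order 3 Order 4 Order 5.
Order 1: 0→12, due 39, lateness -27
Order 2: 12→16, due 31, lateness -15
Order 3: 16→21, due 26, lateness -5
Order 4: 21→36, due 15, lateness 21
Order 5: 36→46, due 17, lateness 29
Maximum = 29.
Difference = 31 − 29 = 2.

2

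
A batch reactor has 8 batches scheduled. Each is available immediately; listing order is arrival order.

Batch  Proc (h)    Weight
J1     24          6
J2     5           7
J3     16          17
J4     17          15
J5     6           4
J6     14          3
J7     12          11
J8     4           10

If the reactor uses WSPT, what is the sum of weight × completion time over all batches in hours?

2783

WSPT (decreasing weight/processing-time ratio): J8 J2 J3 J7 J4 J5 J1 J6.
J8: finishes 4, weight 10, w·C = 40
J2: finishes 9, weight 7, w·C = 63
J3: finishes 25, weight 17, w·C = 425
J7: finishes 37, weight 11, w·C = 407
J4: finishes 54, weight 15, w·C = 810
J5: finishes 60, weight 4, w·C = 240
J1: finishes 84, weight 6, w·C = 504
J6: finishes 98, weight 3, w·C = 294
Sum = 40+63+425+407+810+240+504+294 = 2783.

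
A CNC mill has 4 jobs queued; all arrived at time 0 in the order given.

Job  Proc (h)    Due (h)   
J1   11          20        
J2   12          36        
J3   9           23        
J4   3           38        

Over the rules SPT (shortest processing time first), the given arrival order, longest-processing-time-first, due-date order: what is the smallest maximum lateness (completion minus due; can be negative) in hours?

SPT (increasing processing time): J4 J3 J1 J2.
J4: 0→3, due 38, lateness -35
J3: 3→12, due 23, lateness -11
J1: 12→23, due 20, lateness 3
J2: 23→35, due 36, lateness -1
Maximum = 3.
FIFO (arrival order): J1 J2 J3 J4.
J1: 0→11, due 20, lateness -9
J2: 11→23, due 36, lateness -13
J3: 23→32, due 23, lateness 9
J4: 32→35, due 38, lateness -3
Maximum = 9.
LPT (decreasing processing time): J2 J1 J3 J4.
J2: 0→12, due 36, lateness -24
J1: 12→23, due 20, lateness 3
J3: 23→32, due 23, lateness 9
J4: 32→35, due 38, lateness -3
Maximum = 9.
EDD (increasing due date): J1 J3 J2 J4.
J1: 0→11, due 20, lateness -9
J3: 11→20, due 23, lateness -3
J2: 20→32, due 36, lateness -4
J4: 32→35, due 38, lateness -3
Maximum = -3.
SPT 3, FIFO 9, LPT 9, EDD -3 → minimum -3.

-3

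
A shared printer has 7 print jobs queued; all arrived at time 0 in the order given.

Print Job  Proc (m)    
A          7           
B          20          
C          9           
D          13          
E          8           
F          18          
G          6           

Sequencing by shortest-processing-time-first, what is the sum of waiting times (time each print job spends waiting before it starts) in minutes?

174

SPT (increasing processing time): G A E C D F B.
G: waits 0, runs 0→6
A: waits 6, runs 6→13
E: waits 13, runs 13→21
C: waits 21, runs 21→30
D: waits 30, runs 30→43
F: waits 43, runs 43→61
B: waits 61, runs 61→81
Sum = 0+6+13+21+30+43+61 = 174.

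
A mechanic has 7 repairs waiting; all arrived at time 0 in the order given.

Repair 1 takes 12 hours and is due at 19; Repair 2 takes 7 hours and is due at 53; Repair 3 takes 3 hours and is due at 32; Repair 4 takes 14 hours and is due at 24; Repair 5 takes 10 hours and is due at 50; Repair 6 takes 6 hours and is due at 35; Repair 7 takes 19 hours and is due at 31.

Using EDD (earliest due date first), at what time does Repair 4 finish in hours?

EDD (increasing due date): Repair 1 Repair 4 Repair 7 Repair 3 Repair 6 Repair 5 Repair 2.
Repair 1: 0→12
Repair 4: 12→26

26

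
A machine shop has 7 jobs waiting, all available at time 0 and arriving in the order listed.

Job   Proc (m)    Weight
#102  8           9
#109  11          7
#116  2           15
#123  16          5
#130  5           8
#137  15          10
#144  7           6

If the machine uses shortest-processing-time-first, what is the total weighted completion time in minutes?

SPT (increasing processing time): #116 #130 #144 #102 #109 #137 #123.
#116: finishes 2, weight 15, w·C = 30
#130: finishes 7, weight 8, w·C = 56
#144: finishes 14, weight 6, w·C = 84
#102: finishes 22, weight 9, w·C = 198
#109: finishes 33, weight 7, w·C = 231
#137: finishes 48, weight 10, w·C = 480
#123: finishes 64, weight 5, w·C = 320
Sum = 30+56+84+198+231+480+320 = 1399.

1399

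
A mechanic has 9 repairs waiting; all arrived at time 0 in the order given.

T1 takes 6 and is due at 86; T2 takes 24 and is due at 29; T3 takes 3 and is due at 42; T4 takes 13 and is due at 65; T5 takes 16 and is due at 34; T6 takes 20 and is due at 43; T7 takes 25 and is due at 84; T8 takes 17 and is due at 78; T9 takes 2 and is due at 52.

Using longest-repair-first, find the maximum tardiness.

LPT (decreasing processing time): T7 T2 T6 T8 T5 T4 T1 T3 T9.
T7: 0→25, due 84, tardiness 0
T2: 25→49, due 29, tardiness 20
T6: 49→69, due 43, tardiness 26
T8: 69→86, due 78, tardiness 8
T5: 86→102, due 34, tardiness 68
T4: 102→115, due 65, tardiness 50
T1: 115→121, due 86, tardiness 35
T3: 121→124, due 42, tardiness 82
T9: 124→126, due 52, tardiness 74
Maximum = 82.

82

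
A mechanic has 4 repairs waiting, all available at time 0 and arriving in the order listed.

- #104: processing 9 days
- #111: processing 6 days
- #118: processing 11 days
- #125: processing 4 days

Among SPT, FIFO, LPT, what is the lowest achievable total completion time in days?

63

SPT (increasing processing time): #125 #111 #104 #118.
#125: 0→4
#111: 4→10
#104: 10→19
#118: 19→30
Sum = 4+10+19+30 = 63.
FIFO (arrival order): #104 #111 #118 #125.
#104: 0→9
#111: 9→15
#118: 15→26
#125: 26→30
Sum = 9+15+26+30 = 80.
LPT (decreasing processing time): #118 #104 #111 #125.
#118: 0→11
#104: 11→20
#111: 20→26
#125: 26→30
Sum = 11+20+26+30 = 87.
SPT 63, FIFO 80, LPT 87 → minimum 63.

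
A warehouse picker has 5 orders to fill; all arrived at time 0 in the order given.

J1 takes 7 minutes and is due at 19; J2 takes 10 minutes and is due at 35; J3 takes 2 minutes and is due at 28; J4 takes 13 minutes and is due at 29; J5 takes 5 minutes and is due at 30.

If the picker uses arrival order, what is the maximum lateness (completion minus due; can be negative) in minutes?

FIFO (arrival order): J1 J2 J3 J4 J5.
J1: 0→7, due 19, lateness -12
J2: 7→17, due 35, lateness -18
J3: 17→19, due 28, lateness -9
J4: 19→32, due 29, lateness 3
J5: 32→37, due 30, lateness 7
Maximum = 7.

7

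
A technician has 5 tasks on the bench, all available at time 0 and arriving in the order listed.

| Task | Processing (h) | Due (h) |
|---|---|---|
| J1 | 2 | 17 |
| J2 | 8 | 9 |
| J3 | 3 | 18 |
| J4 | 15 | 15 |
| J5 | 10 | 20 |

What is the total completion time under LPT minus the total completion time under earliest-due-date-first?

25

LPT (decreasing processing time): J4 J5 J2 J3 J1.
J4: 0→15
J5: 15→25
J2: 25→33
J3: 33→36
J1: 36→38
Sum = 15+25+33+36+38 = 147.
EDD (increasing due date): J2 J4 J1 J3 J5.
J2: 0→8
J4: 8→23
J1: 23→25
J3: 25→28
J5: 28→38
Sum = 8+23+25+28+38 = 122.
Difference = 147 − 122 = 25.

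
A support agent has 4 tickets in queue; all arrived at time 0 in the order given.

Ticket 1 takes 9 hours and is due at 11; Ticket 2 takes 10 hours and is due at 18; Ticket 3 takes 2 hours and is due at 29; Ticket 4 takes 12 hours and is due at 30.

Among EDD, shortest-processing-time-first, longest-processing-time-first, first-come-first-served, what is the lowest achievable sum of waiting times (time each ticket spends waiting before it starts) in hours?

EDD (increasing due date): Ticket 1 Ticket 2 Ticket 3 Ticket 4.
Ticket 1: waits 0, runs 0→9
Ticket 2: waits 9, runs 9→19
Ticket 3: waits 19, runs 19→21
Ticket 4: waits 21, runs 21→33
Sum = 0+9+19+21 = 49.
SPT (increasing processing time): Ticket 3 Ticket 1 Ticket 2 Ticket 4.
Ticket 3: waits 0, runs 0→2
Ticket 1: waits 2, runs 2→11
Ticket 2: waits 11, runs 11→21
Ticket 4: waits 21, runs 21→33
Sum = 0+2+11+21 = 34.
LPT (decreasing processing time): Ticket 4 Ticket 2 Ticket 1 Ticket 3.
Ticket 4: waits 0, runs 0→12
Ticket 2: waits 12, runs 12→22
Ticket 1: waits 22, runs 22→31
Ticket 3: waits 31, runs 31→33
Sum = 0+12+22+31 = 65.
FIFO (arrival order): Ticket 1 Ticket 2 Ticket 3 Ticket 4.
Ticket 1: waits 0, runs 0→9
Ticket 2: waits 9, runs 9→19
Ticket 3: waits 19, runs 19→21
Ticket 4: waits 21, runs 21→33
Sum = 0+9+19+21 = 49.
EDD 49, SPT 34, LPT 65, FIFO 49 → minimum 34.

34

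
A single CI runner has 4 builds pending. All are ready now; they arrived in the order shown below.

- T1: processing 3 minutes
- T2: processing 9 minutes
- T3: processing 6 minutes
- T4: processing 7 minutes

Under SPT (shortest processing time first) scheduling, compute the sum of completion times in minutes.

SPT (increasing processing time): T1 T3 T4 T2.
T1: 0→3
T3: 3→9
T4: 9→16
T2: 16→25
Sum = 3+9+16+25 = 53.

53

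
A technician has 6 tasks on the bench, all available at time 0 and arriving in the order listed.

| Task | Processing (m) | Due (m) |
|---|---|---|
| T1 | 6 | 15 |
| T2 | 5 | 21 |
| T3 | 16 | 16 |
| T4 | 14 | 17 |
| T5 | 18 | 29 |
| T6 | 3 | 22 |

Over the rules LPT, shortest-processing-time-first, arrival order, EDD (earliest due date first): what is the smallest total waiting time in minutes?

LPT (decreasing processing time): T5 T3 T4 T1 T2 T6.
T5: waits 0, runs 0→18
T3: waits 18, runs 18→34
T4: waits 34, runs 34→48
T1: waits 48, runs 48→54
T2: waits 54, runs 54→59
T6: waits 59, runs 59→62
Sum = 0+18+34+48+54+59 = 213.
SPT (increasing processing time): T6 T2 T1 T4 T3 T5.
T6: waits 0, runs 0→3
T2: waits 3, runs 3→8
T1: waits 8, runs 8→14
T4: waits 14, runs 14→28
T3: waits 28, runs 28→44
T5: waits 44, runs 44→62
Sum = 0+3+8+14+28+44 = 97.
FIFO (arrival order): T1 T2 T3 T4 T5 T6.
T1: waits 0, runs 0→6
T2: waits 6, runs 6→11
T3: waits 11, runs 11→27
T4: waits 27, runs 27→41
T5: waits 41, runs 41→59
T6: waits 59, runs 59→62
Sum = 0+6+11+27+41+59 = 144.
EDD (increasing due date): T1 T3 T4 T2 T6 T5.
T1: waits 0, runs 0→6
T3: waits 6, runs 6→22
T4: waits 22, runs 22→36
T2: waits 36, runs 36→41
T6: waits 41, runs 41→44
T5: waits 44, runs 44→62
Sum = 0+6+22+36+41+44 = 149.
LPT 213, SPT 97, FIFO 144, EDD 149 → minimum 97.

97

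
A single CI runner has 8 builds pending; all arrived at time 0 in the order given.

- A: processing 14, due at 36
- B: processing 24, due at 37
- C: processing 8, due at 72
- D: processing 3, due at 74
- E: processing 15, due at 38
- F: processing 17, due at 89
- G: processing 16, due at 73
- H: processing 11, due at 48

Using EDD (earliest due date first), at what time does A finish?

EDD (increasing due date): A B E H C G D F.
A: 0→14

14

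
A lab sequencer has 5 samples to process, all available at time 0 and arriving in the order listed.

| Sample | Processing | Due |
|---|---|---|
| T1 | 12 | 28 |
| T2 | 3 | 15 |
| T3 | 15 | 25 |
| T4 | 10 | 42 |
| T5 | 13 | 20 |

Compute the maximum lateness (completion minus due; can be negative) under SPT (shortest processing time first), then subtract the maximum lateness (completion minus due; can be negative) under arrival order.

-5

SPT (increasing processing time): T2 T4 T1 T5 T3.
T2: 0→3, due 15, lateness -12
T4: 3→13, due 42, lateness -29
T1: 13→25, due 28, lateness -3
T5: 25→38, due 20, lateness 18
T3: 38→53, due 25, lateness 28
Maximum = 28.
FIFO (arrival order): T1 T2 T3 T4 T5.
T1: 0→12, due 28, lateness -16
T2: 12→15, due 15, lateness 0
T3: 15→30, due 25, lateness 5
T4: 30→40, due 42, lateness -2
T5: 40→53, due 20, lateness 33
Maximum = 33.
Difference = 28 − 33 = -5.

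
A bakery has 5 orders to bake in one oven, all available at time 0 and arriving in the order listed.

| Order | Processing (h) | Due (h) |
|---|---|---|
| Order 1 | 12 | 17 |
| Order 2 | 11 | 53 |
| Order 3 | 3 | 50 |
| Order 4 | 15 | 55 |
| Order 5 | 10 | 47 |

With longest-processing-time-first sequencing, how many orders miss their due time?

LPT (decreasing processing time): Order 4 Order 1 Order 2 Order 5 Order 3.
Order 4: 0→15, due 55, tardiness 0
Order 1: 15→27, due 17, tardiness 10
Order 2: 27→38, due 53, tardiness 0
Order 5: 38→48, due 47, tardiness 1
Order 3: 48→51, due 50, tardiness 1
Late orders: 3.

3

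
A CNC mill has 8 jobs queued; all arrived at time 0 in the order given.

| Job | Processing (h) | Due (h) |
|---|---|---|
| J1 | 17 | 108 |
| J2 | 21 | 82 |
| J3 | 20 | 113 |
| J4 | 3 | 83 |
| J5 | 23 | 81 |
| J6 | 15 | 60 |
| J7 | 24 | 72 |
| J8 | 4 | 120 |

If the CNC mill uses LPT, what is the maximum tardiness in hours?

60

LPT (decreasing processing time): J7 J5 J2 J3 J1 J6 J8 J4.
J7: 0→24, due 72, tardiness 0
J5: 24→47, due 81, tardiness 0
J2: 47→68, due 82, tardiness 0
J3: 68→88, due 113, tardiness 0
J1: 88→105, due 108, tardiness 0
J6: 105→120, due 60, tardiness 60
J8: 120→124, due 120, tardiness 4
J4: 124→127, due 83, tardiness 44
Maximum = 60.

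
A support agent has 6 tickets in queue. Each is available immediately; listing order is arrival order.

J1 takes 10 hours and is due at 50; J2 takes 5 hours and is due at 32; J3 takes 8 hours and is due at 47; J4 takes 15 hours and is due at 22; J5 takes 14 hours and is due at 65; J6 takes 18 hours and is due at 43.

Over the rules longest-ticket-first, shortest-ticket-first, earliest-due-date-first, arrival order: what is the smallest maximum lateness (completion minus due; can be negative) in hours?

6

LPT (decreasing processing time): J6 J4 J5 J1 J3 J2.
J6: 0→18, due 43, lateness -25
J4: 18→33, due 22, lateness 11
J5: 33→47, due 65, lateness -18
J1: 47→57, due 50, lateness 7
J3: 57→65, due 47, lateness 18
J2: 65→70, due 32, lateness 38
Maximum = 38.
SPT (increasing processing time): J2 J3 J1 J5 J4 J6.
J2: 0→5, due 32, lateness -27
J3: 5→13, due 47, lateness -34
J1: 13→23, due 50, lateness -27
J5: 23→37, due 65, lateness -28
J4: 37→52, due 22, lateness 30
J6: 52→70, due 43, lateness 27
Maximum = 30.
EDD (increasing due date): J4 J2 J6 J3 J1 J5.
J4: 0→15, due 22, lateness -7
J2: 15→20, due 32, lateness -12
J6: 20→38, due 43, lateness -5
J3: 38→46, due 47, lateness -1
J1: 46→56, due 50, lateness 6
J5: 56→70, due 65, lateness 5
Maximum = 6.
FIFO (arrival order): J1 J2 J3 J4 J5 J6.
J1: 0→10, due 50, lateness -40
J2: 10→15, due 32, lateness -17
J3: 15→23, due 47, lateness -24
J4: 23→38, due 22, lateness 16
J5: 38→52, due 65, lateness -13
J6: 52→70, due 43, lateness 27
Maximum = 27.
LPT 38, SPT 30, EDD 6, FIFO 27 → minimum 6.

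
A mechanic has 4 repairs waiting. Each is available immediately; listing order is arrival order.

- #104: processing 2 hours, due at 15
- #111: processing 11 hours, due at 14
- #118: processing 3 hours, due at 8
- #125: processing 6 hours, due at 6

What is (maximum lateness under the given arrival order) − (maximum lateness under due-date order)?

9

FIFO (arrival order): #104 #111 #118 #125.
#104: 0→2, due 15, lateness -13
#111: 2→13, due 14, lateness -1
#118: 13→16, due 8, lateness 8
#125: 16→22, due 6, lateness 16
Maximum = 16.
EDD (increasing due date): #125 #118 #111 #104.
#125: 0→6, due 6, lateness 0
#118: 6→9, due 8, lateness 1
#111: 9→20, due 14, lateness 6
#104: 20→22, due 15, lateness 7
Maximum = 7.
Difference = 16 − 7 = 9.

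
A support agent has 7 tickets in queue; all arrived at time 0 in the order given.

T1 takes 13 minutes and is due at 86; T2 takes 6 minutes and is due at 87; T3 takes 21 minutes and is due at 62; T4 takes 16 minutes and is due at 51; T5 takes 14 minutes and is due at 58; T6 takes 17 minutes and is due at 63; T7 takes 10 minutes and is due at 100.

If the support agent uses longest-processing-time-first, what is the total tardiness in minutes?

23

LPT (decreasing processing time): T3 T6 T4 T5 T1 T7 T2.
T3: 0→21, due 62, tardiness 0
T6: 21→38, due 63, tardiness 0
T4: 38→54, due 51, tardiness 3
T5: 54→68, due 58, tardiness 10
T1: 68→81, due 86, tardiness 0
T7: 81→91, due 100, tardiness 0
T2: 91→97, due 87, tardiness 10
Sum = 0+0+3+10+0+0+10 = 23.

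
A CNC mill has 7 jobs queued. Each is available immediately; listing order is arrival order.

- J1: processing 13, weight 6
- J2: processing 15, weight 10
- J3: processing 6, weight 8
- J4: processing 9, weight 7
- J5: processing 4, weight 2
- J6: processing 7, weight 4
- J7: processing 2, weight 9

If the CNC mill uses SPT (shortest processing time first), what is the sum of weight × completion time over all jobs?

SPT (increasing processing time): J7 J5 J3 J6 J4 J1 J2.
J7: finishes 2, weight 9, w·C = 18
J5: finishes 6, weight 2, w·C = 12
J3: finishes 12, weight 8, w·C = 96
J6: finishes 19, weight 4, w·C = 76
J4: finishes 28, weight 7, w·C = 196
J1: finishes 41, weight 6, w·C = 246
J2: finishes 56, weight 10, w·C = 560
Sum = 18+12+96+76+196+246+560 = 1204.

1204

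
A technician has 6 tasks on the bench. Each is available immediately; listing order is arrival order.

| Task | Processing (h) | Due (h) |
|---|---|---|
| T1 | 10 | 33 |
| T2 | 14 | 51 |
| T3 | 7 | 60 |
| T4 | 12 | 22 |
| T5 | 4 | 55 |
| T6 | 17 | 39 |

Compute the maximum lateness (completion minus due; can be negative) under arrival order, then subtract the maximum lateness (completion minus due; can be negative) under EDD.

21

FIFO (arrival order): T1 T2 T3 T4 T5 T6.
T1: 0→10, due 33, lateness -23
T2: 10→24, due 51, lateness -27
T3: 24→31, due 60, lateness -29
T4: 31→43, due 22, lateness 21
T5: 43→47, due 55, lateness -8
T6: 47→64, due 39, lateness 25
Maximum = 25.
EDD (increasing due date): T4 T1 T6 T2 T5 T3.
T4: 0→12, due 22, lateness -10
T1: 12→22, due 33, lateness -11
T6: 22→39, due 39, lateness 0
T2: 39→53, due 51, lateness 2
T5: 53→57, due 55, lateness 2
T3: 57→64, due 60, lateness 4
Maximum = 4.
Difference = 25 − 4 = 21.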